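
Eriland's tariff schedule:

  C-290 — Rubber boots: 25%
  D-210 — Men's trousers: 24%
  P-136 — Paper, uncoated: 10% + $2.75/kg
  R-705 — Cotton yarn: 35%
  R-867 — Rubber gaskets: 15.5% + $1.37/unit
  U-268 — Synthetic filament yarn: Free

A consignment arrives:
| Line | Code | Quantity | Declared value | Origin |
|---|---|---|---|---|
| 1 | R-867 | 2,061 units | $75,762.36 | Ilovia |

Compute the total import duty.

Line 1 (R-867, Ilovia, 2,061 units, $75,762.36):
Base rate for R-867 is 15.5% + $1.37/unit.
Duty = $75,762.36 × 15.5% + 2,061 × $1.37 = $14,566.74.

$14,566.74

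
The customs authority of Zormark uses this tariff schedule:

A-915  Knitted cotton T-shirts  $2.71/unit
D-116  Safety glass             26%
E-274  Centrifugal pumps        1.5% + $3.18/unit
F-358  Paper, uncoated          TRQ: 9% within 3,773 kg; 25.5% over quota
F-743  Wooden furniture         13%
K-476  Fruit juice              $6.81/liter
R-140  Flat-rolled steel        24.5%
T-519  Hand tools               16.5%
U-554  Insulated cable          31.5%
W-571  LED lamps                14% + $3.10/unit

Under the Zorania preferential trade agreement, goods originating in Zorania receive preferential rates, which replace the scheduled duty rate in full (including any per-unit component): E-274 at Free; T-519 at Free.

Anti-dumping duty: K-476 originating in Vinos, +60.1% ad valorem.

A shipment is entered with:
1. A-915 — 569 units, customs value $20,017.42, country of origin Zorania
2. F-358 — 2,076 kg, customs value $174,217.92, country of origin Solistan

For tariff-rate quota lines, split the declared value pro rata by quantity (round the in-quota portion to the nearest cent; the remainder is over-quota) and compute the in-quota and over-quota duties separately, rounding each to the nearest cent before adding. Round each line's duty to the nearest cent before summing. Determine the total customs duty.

Line 1 (A-915, Zorania, 569 units, $20,017.42):
Base rate for A-915 is $2.71/unit.
Origin Zorania is the FTA partner but A-915 is not on the preference list; base rate stands.
Duty = 569 × $2.71 = $1,541.99.
Line 2 (F-358, Solistan, 2,076 kg, $174,217.92):
Code F-358 is under a tariff-rate quota (threshold 3,773 kg). Quantity 2,076 kg is within the quota, so the in-quota rate 9% applies to the full value.
Duty = $174,217.92 × 9% = $15,679.61.
Total = $1,541.99 + $15,679.61 = $17,221.60.

$17,221.60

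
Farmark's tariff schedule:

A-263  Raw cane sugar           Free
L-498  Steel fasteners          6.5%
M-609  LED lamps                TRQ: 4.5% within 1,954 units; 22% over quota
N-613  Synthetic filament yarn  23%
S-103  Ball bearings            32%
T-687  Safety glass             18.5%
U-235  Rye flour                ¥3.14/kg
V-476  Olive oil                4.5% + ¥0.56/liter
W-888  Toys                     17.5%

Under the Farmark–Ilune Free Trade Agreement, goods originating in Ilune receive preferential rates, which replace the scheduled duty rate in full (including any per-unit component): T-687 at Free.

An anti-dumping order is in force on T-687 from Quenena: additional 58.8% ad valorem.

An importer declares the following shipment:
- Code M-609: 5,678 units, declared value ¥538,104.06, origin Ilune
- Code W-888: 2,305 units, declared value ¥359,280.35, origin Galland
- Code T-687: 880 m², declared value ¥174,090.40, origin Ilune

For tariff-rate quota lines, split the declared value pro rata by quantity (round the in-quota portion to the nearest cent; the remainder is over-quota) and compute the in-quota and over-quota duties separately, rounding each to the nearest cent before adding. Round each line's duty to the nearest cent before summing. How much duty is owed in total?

Line 1 (M-609, Ilune, 5,678 units, ¥538,104.06):
Code M-609 is under a tariff-rate quota (threshold 1,954 units). In-quota: 1,954 units at 4.5%; over-quota: 3,724 units at 22%.
Pro-rata value split: in-quota = ¥538,104.06 × 1,954/5,678 = ¥185,180.58; over-quota = ¥538,104.06 − ¥185,180.58 = ¥352,923.48.
In-quota duty = ¥185,180.58 × 4.5% = ¥8,333.13. Over-quota duty = ¥352,923.48 × 22% = ¥77,643.17.
Line duty = ¥8,333.13 + ¥77,643.17 = ¥85,976.30.
Line 2 (W-888, Galland, 2,305 units, ¥359,280.35):
Base rate for W-888 is 17.5%.
Duty = ¥359,280.35 × 17.5% = ¥62,874.06.
Line 3 (T-687, Ilune, 880 m², ¥174,090.40):
Base rate for T-687 is 18.5%.
Origin Ilune qualifies under the Farmark–Ilune agreement and T-687 is covered: preferential rate Free applies instead.
The additional-duty order on T-687 targets Quenena, not Ilune; it does not apply.
Duty = ¥174,090.40 × 0% = ¥0.00.
Total = ¥85,976.30 + ¥62,874.06 + ¥0.00 = ¥148,850.36.

¥148,850.36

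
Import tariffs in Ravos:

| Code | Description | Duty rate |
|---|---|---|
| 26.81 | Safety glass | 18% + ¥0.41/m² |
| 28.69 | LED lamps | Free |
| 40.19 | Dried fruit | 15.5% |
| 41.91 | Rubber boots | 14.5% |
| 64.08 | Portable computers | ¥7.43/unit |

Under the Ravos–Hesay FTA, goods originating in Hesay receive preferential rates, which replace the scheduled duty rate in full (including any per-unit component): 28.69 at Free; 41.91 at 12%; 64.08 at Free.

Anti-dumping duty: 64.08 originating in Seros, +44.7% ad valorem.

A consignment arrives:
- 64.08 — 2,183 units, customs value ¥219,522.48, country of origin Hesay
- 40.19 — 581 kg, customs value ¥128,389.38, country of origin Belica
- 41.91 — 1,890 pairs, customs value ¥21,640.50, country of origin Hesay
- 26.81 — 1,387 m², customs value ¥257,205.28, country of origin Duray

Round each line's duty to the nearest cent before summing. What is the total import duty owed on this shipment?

¥69,362.83

Line 1 (64.08, Hesay, 2,183 units, ¥219,522.48):
Base rate for 64.08 is ¥7.43/unit.
Origin Hesay qualifies under the Ravos–Hesay agreement and 64.08 is covered: preferential rate Free applies instead.
The additional-duty order on 64.08 targets Seros, not Hesay; it does not apply.
Duty = ¥219,522.48 × 0% = ¥0.00.
Line 2 (40.19, Belica, 581 kg, ¥128,389.38):
Base rate for 40.19 is 15.5%.
Duty = ¥128,389.38 × 15.5% = ¥19,900.35.
Line 3 (41.91, Hesay, 1,890 pairs, ¥21,640.50):
Base rate for 41.91 is 14.5%.
Origin Hesay qualifies under the Ravos–Hesay agreement and 41.91 is covered: preferential rate 12% applies instead.
Duty = ¥21,640.50 × 12% = ¥2,596.86.
Line 4 (26.81, Duray, 1,387 m², ¥257,205.28):
Base rate for 26.81 is 18% + ¥0.41/m².
Duty = ¥257,205.28 × 18% + 1,387 × ¥0.41 = ¥46,865.62.
Total = ¥0.00 + ¥19,900.35 + ¥2,596.86 + ¥46,865.62 = ¥69,362.83.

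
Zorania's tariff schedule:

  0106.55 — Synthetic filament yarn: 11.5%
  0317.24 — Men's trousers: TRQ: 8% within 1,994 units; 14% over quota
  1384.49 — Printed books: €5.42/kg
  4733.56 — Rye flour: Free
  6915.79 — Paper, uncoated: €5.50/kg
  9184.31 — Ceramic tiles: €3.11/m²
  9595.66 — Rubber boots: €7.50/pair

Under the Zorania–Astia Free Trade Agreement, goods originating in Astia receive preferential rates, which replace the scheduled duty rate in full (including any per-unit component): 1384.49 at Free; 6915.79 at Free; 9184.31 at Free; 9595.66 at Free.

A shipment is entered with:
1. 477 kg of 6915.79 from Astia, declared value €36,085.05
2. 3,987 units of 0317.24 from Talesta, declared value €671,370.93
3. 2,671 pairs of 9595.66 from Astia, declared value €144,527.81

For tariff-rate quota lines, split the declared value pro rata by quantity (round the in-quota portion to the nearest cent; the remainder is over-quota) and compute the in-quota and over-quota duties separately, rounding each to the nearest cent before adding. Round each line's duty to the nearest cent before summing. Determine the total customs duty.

Line 1 (6915.79, Astia, 477 kg, €36,085.05):
Base rate for 6915.79 is €5.50/kg.
Origin Astia qualifies under the Zorania–Astia agreement and 6915.79 is covered: preferential rate Free applies instead.
Duty = €36,085.05 × 0% = €0.00.
Line 2 (0317.24, Talesta, 3,987 units, €671,370.93):
Code 0317.24 is under a tariff-rate quota (threshold 1,994 units). In-quota: 1,994 units at 8%; over-quota: 1,993 units at 14%.
Pro-rata value split: in-quota = €671,370.93 × 1,994/3,987 = €335,769.66; over-quota = €671,370.93 − €335,769.66 = €335,601.27.
In-quota duty = €335,769.66 × 8% = €26,861.57. Over-quota duty = €335,601.27 × 14% = €46,984.18.
Line duty = €26,861.57 + €46,984.18 = €73,845.75.
Line 3 (9595.66, Astia, 2,671 pairs, €144,527.81):
Base rate for 9595.66 is €7.50/pair.
Origin Astia qualifies under the Zorania–Astia agreement and 9595.66 is covered: preferential rate Free applies instead.
Duty = €144,527.81 × 0% = €0.00.
Total = €0.00 + €73,845.75 + €0.00 = €73,845.75.

€73,845.75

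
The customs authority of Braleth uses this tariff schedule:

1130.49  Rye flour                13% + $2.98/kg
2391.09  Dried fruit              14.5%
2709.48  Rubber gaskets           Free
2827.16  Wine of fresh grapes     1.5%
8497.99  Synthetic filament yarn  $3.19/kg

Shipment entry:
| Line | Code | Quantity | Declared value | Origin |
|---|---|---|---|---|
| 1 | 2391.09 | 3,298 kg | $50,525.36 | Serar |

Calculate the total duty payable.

$7,326.18

Line 1 (2391.09, Serar, 3,298 kg, $50,525.36):
Base rate for 2391.09 is 14.5%.
Duty = $50,525.36 × 14.5% = $7,326.18.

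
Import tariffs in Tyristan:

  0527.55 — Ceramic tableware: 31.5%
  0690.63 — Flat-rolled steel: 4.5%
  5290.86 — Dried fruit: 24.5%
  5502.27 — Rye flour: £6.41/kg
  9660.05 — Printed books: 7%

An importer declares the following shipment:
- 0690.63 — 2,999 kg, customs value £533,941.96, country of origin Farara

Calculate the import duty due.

£24,027.39

Line 1 (0690.63, Farara, 2,999 kg, £533,941.96):
Base rate for 0690.63 is 4.5%.
Duty = £533,941.96 × 4.5% = £24,027.39.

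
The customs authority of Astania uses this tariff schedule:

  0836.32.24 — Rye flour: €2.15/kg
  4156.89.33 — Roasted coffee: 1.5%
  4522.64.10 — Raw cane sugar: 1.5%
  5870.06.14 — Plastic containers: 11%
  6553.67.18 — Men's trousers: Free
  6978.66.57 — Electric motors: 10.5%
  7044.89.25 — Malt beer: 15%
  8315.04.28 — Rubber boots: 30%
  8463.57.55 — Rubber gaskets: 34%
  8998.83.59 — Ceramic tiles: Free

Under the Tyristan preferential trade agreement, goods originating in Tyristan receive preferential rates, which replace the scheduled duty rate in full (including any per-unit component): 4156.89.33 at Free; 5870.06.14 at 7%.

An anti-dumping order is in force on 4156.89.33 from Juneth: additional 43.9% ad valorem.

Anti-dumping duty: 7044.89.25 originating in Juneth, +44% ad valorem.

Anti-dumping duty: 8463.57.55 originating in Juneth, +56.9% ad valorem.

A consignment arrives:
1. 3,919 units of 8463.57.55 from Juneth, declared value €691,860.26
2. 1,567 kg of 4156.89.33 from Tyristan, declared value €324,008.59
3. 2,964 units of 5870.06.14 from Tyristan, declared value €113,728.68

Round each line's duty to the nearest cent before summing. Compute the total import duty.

€636,861.99

Line 1 (8463.57.55, Juneth, 3,919 units, €691,860.26):
Base rate for 8463.57.55 is 34%.
Additional duty on 8463.57.55 from Juneth: +56.9%. Applied ad valorem rate: 34% + 56.9% = 90.9%.
Duty = €691,860.26 × 90.9% = €628,900.98.
Line 2 (4156.89.33, Tyristan, 1,567 kg, €324,008.59):
Base rate for 4156.89.33 is 1.5%.
Origin Tyristan qualifies under the Astania–Tyristan agreement and 4156.89.33 is covered: preferential rate Free applies instead.
The additional-duty order on 4156.89.33 targets Juneth, not Tyristan; it does not apply.
Duty = €324,008.59 × 0% = €0.00.
Line 3 (5870.06.14, Tyristan, 2,964 units, €113,728.68):
Base rate for 5870.06.14 is 11%.
Origin Tyristan qualifies under the Astania–Tyristan agreement and 5870.06.14 is covered: preferential rate 7% applies instead.
Duty = €113,728.68 × 7% = €7,961.01.
Total = €628,900.98 + €0.00 + €7,961.01 = €636,861.99.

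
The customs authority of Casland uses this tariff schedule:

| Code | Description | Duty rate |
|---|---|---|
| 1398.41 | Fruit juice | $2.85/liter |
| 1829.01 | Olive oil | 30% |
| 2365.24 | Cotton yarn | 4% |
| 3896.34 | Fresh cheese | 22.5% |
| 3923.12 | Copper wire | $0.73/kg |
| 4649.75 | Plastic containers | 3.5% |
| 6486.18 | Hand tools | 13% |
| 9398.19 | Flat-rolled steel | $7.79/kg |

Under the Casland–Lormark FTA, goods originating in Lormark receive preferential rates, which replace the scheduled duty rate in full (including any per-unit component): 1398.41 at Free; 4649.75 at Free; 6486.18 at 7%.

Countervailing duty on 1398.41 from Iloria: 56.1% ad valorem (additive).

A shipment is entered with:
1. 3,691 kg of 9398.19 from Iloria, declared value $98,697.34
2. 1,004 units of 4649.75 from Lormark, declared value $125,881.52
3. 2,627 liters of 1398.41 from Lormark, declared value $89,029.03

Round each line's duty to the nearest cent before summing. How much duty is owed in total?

Line 1 (9398.19, Iloria, 3,691 kg, $98,697.34):
Base rate for 9398.19 is $7.79/kg.
Duty = 3,691 × $7.79 = $28,752.89.
Line 2 (4649.75, Lormark, 1,004 units, $125,881.52):
Base rate for 4649.75 is 3.5%.
Origin Lormark qualifies under the Casland–Lormark agreement and 4649.75 is covered: preferential rate Free applies instead.
Duty = $125,881.52 × 0% = $0.00.
Line 3 (1398.41, Lormark, 2,627 liters, $89,029.03):
Base rate for 1398.41 is $2.85/liter.
Origin Lormark qualifies under the Casland–Lormark agreement and 1398.41 is covered: preferential rate Free applies instead.
The additional-duty order on 1398.41 targets Iloria, not Lormark; it does not apply.
Duty = $89,029.03 × 0% = $0.00.
Total = $28,752.89 + $0.00 + $0.00 = $28,752.89.

$28,752.89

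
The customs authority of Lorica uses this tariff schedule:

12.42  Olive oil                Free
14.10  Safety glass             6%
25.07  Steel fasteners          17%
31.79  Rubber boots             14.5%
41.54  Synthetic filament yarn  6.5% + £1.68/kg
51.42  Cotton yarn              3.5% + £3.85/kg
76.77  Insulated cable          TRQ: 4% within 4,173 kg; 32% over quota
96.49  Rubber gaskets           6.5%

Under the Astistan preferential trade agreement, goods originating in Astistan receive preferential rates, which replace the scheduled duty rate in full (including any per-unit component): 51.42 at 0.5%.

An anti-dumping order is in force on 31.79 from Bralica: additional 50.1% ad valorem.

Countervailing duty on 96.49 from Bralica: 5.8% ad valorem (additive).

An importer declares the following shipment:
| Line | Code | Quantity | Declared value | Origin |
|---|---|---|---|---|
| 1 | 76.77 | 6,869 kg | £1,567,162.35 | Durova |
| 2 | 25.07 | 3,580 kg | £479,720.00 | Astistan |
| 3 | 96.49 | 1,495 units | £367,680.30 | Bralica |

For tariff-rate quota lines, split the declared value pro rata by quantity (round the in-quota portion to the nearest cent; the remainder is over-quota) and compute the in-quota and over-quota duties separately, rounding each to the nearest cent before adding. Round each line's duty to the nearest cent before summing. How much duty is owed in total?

Line 1 (76.77, Durova, 6,869 kg, £1,567,162.35):
Code 76.77 is under a tariff-rate quota (threshold 4,173 kg). In-quota: 4,173 kg at 4%; over-quota: 2,696 kg at 32%.
Pro-rata value split: in-quota = £1,567,162.35 × 4,173/6,869 = £952,069.95; over-quota = £1,567,162.35 − £952,069.95 = £615,092.40.
In-quota duty = £952,069.95 × 4% = £38,082.80. Over-quota duty = £615,092.40 × 32% = £196,829.57.
Line duty = £38,082.80 + £196,829.57 = £234,912.37.
Line 2 (25.07, Astistan, 3,580 kg, £479,720.00):
Base rate for 25.07 is 17%.
Origin Astistan is the FTA partner but 25.07 is not on the preference list; base rate stands.
Duty = £479,720.00 × 17% = £81,552.40.
Line 3 (96.49, Bralica, 1,495 units, £367,680.30):
Base rate for 96.49 is 6.5%.
Additional duty on 96.49 from Bralica: +5.8%. Applied ad valorem rate: 6.5% + 5.8% = 12.3%.
Duty = £367,680.30 × 12.3% = £45,224.68.
Total = £234,912.37 + £81,552.40 + £45,224.68 = £361,689.45.

£361,689.45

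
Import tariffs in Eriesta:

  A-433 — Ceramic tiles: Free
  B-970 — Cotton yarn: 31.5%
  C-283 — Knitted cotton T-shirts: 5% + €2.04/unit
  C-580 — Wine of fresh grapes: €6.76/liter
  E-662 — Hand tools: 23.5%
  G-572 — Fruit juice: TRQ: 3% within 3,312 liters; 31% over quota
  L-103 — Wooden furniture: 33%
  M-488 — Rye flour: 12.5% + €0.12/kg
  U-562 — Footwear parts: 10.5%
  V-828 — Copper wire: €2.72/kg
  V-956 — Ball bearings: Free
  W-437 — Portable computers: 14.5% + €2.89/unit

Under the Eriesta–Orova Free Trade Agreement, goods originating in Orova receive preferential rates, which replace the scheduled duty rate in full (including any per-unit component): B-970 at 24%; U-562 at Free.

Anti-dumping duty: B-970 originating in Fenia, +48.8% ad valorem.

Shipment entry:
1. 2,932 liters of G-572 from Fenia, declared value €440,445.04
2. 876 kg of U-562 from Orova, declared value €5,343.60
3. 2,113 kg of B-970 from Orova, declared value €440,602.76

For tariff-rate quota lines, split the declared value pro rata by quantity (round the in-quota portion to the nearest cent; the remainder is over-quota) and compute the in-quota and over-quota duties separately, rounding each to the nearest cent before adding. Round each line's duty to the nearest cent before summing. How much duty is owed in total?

€118,958.01

Line 1 (G-572, Fenia, 2,932 liters, €440,445.04):
Code G-572 is under a tariff-rate quota (threshold 3,312 liters). Quantity 2,932 liters is within the quota, so the in-quota rate 3% applies to the full value.
Duty = €440,445.04 × 3% = €13,213.35.
Line 2 (U-562, Orova, 876 kg, €5,343.60):
Base rate for U-562 is 10.5%.
Origin Orova qualifies under the Eriesta–Orova agreement and U-562 is covered: preferential rate Free applies instead.
Duty = €5,343.60 × 0% = €0.00.
Line 3 (B-970, Orova, 2,113 kg, €440,602.76):
Base rate for B-970 is 31.5%.
Origin Orova qualifies under the Eriesta–Orova agreement and B-970 is covered: preferential rate 24% applies instead.
The additional-duty order on B-970 targets Fenia, not Orova; it does not apply.
Duty = €440,602.76 × 24% = €105,744.66.
Total = €13,213.35 + €0.00 + €105,744.66 = €118,958.01.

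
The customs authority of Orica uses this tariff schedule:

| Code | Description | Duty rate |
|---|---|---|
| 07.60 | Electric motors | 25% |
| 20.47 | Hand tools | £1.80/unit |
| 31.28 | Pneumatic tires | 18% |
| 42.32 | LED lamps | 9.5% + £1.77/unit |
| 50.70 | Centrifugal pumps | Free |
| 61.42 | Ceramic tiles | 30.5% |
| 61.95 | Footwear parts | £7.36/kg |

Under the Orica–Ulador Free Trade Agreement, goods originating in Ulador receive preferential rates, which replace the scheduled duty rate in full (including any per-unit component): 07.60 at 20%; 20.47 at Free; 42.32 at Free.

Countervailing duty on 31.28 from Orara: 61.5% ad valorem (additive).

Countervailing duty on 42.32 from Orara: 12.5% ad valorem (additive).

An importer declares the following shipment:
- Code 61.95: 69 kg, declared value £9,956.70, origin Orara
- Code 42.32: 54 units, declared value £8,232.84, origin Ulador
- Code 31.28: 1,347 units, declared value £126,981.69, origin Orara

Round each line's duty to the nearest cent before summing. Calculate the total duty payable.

£101,458.28

Line 1 (61.95, Orara, 69 kg, £9,956.70):
Base rate for 61.95 is £7.36/kg.
Duty = 69 × £7.36 = £507.84.
Line 2 (42.32, Ulador, 54 units, £8,232.84):
Base rate for 42.32 is 9.5% + £1.77/unit.
Origin Ulador qualifies under the Orica–Ulador agreement and 42.32 is covered: preferential rate Free applies instead.
The additional-duty order on 42.32 targets Orara, not Ulador; it does not apply.
Duty = £8,232.84 × 0% = £0.00.
Line 3 (31.28, Orara, 1,347 units, £126,981.69):
Base rate for 31.28 is 18%.
Additional duty on 31.28 from Orara: +61.5%. Applied ad valorem rate: 18% + 61.5% = 79.5%.
Duty = £126,981.69 × 79.5% = £100,950.44.
Total = £507.84 + £0.00 + £100,950.44 = £101,458.28.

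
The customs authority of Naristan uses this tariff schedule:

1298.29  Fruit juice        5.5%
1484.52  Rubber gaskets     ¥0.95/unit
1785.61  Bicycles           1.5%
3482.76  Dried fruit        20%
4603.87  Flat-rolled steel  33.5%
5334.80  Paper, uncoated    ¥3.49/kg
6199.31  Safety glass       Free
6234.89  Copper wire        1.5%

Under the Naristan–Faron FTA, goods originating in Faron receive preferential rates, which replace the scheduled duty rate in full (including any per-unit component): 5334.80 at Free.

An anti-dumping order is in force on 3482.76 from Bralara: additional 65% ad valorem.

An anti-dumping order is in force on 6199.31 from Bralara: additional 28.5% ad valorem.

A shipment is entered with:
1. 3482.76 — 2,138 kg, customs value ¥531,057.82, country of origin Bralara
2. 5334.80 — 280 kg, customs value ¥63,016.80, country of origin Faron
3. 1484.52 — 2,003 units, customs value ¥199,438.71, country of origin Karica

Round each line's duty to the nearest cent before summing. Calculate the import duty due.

¥453,302.00

Line 1 (3482.76, Bralara, 2,138 kg, ¥531,057.82):
Base rate for 3482.76 is 20%.
Additional duty on 3482.76 from Bralara: +65%. Applied ad valorem rate: 20% + 65% = 85%.
Duty = ¥531,057.82 × 85% = ¥451,399.15.
Line 2 (5334.80, Faron, 280 kg, ¥63,016.80):
Base rate for 5334.80 is ¥3.49/kg.
Origin Faron qualifies under the Naristan–Faron agreement and 5334.80 is covered: preferential rate Free applies instead.
Duty = ¥63,016.80 × 0% = ¥0.00.
Line 3 (1484.52, Karica, 2,003 units, ¥199,438.71):
Base rate for 1484.52 is ¥0.95/unit.
Duty = 2,003 × ¥0.95 = ¥1,902.85.
Total = ¥451,399.15 + ¥0.00 + ¥1,902.85 = ¥453,302.00.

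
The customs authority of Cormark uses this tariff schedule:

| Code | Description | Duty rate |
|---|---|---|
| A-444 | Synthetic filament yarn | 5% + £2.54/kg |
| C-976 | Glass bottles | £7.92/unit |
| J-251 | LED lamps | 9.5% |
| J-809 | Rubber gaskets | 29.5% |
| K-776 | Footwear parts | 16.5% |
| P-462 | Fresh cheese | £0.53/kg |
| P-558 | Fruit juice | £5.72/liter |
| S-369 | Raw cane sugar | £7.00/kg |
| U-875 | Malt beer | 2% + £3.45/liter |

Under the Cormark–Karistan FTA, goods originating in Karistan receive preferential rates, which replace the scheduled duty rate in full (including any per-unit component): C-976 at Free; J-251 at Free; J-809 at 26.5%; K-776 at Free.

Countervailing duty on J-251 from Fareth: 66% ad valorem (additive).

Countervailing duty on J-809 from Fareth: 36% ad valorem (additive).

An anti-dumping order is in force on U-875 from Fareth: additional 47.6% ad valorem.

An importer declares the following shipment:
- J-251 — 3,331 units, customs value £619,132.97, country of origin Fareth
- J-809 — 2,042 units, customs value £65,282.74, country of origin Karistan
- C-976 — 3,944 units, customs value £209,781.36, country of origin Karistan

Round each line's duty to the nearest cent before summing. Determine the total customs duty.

£484,745.32

Line 1 (J-251, Fareth, 3,331 units, £619,132.97):
Base rate for J-251 is 9.5%.
J-251 has an FTA preferential rate, but origin Fareth is not Karistan; base rate stands.
Additional duty on J-251 from Fareth: +66%. Applied ad valorem rate: 9.5% + 66% = 75.5%.
Duty = £619,132.97 × 75.5% = £467,445.39.
Line 2 (J-809, Karistan, 2,042 units, £65,282.74):
Base rate for J-809 is 29.5%.
Origin Karistan qualifies under the Cormark–Karistan agreement and J-809 is covered: preferential rate 26.5% applies instead.
The additional-duty order on J-809 targets Fareth, not Karistan; it does not apply.
Duty = £65,282.74 × 26.5% = £17,299.93.
Line 3 (C-976, Karistan, 3,944 units, £209,781.36):
Base rate for C-976 is £7.92/unit.
Origin Karistan qualifies under the Cormark–Karistan agreement and C-976 is covered: preferential rate Free applies instead.
Duty = £209,781.36 × 0% = £0.00.
Total = £467,445.39 + £17,299.93 + £0.00 = £484,745.32.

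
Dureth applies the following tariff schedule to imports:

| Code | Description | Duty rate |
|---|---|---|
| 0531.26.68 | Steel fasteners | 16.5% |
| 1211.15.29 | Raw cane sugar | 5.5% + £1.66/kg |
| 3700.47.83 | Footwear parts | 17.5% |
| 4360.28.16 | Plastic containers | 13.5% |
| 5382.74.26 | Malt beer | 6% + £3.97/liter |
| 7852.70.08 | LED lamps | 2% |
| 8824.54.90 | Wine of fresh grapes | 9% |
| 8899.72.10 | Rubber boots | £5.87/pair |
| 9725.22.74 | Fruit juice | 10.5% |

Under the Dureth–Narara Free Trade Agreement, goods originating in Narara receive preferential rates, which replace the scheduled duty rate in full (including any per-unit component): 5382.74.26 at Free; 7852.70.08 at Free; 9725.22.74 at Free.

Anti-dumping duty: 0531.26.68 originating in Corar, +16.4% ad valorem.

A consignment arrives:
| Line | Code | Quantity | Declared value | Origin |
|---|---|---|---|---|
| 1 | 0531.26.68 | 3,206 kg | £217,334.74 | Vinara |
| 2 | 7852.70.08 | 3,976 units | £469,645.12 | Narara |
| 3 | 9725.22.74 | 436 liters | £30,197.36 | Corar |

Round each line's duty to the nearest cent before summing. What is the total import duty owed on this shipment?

Line 1 (0531.26.68, Vinara, 3,206 kg, £217,334.74):
Base rate for 0531.26.68 is 16.5%.
The additional-duty order on 0531.26.68 targets Corar, not Vinara; it does not apply.
Duty = £217,334.74 × 16.5% = £35,860.23.
Line 2 (7852.70.08, Narara, 3,976 units, £469,645.12):
Base rate for 7852.70.08 is 2%.
Origin Narara qualifies under the Dureth–Narara agreement and 7852.70.08 is covered: preferential rate Free applies instead.
Duty = £469,645.12 × 0% = £0.00.
Line 3 (9725.22.74, Corar, 436 liters, £30,197.36):
Base rate for 9725.22.74 is 10.5%.
9725.22.74 has an FTA preferential rate, but origin Corar is not Narara; base rate stands.
Duty = £30,197.36 × 10.5% = £3,170.72.
Total = £35,860.23 + £0.00 + £3,170.72 = £39,030.95.

£39,030.95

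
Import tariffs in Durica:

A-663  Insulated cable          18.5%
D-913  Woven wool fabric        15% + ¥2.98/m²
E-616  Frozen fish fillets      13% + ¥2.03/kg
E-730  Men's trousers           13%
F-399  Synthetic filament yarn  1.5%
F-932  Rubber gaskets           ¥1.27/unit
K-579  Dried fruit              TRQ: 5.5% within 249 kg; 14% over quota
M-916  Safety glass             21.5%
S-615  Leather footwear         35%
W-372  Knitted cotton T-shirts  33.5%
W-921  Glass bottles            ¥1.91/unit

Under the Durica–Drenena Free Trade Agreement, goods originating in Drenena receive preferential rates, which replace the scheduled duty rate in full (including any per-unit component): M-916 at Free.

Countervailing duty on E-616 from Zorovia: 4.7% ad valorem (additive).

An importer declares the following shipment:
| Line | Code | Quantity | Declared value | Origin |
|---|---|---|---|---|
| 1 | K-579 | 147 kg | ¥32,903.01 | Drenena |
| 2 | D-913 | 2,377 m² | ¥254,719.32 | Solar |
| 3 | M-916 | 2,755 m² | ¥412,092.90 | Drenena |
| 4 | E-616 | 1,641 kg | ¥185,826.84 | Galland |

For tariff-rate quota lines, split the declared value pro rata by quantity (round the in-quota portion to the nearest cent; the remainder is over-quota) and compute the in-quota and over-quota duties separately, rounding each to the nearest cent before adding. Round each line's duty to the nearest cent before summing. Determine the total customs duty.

Line 1 (K-579, Drenena, 147 kg, ¥32,903.01):
Code K-579 is under a tariff-rate quota (threshold 249 kg). Quantity 147 kg is within the quota, so the in-quota rate 5.5% applies to the full value.
Duty = ¥32,903.01 × 5.5% = ¥1,809.67.
Line 2 (D-913, Solar, 2,377 m², ¥254,719.32):
Base rate for D-913 is 15% + ¥2.98/m².
Duty = ¥254,719.32 × 15% + 2,377 × ¥2.98 = ¥45,291.36.
Line 3 (M-916, Drenena, 2,755 m², ¥412,092.90):
Base rate for M-916 is 21.5%.
Origin Drenena qualifies under the Durica–Drenena agreement and M-916 is covered: preferential rate Free applies instead.
Duty = ¥412,092.90 × 0% = ¥0.00.
Line 4 (E-616, Galland, 1,641 kg, ¥185,826.84):
Base rate for E-616 is 13% + ¥2.03/kg.
The additional-duty order on E-616 targets Zorovia, not Galland; it does not apply.
Duty = ¥185,826.84 × 13% + 1,641 × ¥2.03 = ¥27,488.72.
Total = ¥1,809.67 + ¥45,291.36 + ¥0.00 + ¥27,488.72 = ¥74,589.75.

¥74,589.75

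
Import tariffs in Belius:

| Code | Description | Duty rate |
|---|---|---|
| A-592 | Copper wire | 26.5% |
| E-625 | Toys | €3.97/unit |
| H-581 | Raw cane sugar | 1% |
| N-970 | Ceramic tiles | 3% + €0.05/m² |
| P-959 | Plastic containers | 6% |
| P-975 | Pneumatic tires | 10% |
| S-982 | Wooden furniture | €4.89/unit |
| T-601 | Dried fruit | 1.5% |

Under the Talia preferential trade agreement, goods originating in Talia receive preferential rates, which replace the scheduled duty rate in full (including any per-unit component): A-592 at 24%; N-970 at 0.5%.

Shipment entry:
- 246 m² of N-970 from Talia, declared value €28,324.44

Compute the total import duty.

Line 1 (N-970, Talia, 246 m², €28,324.44):
Base rate for N-970 is 3% + €0.05/m².
Origin Talia qualifies under the Belius–Talia agreement and N-970 is covered: preferential rate 0.5% applies instead.
Duty = €28,324.44 × 0.5% = €141.62.

€141.62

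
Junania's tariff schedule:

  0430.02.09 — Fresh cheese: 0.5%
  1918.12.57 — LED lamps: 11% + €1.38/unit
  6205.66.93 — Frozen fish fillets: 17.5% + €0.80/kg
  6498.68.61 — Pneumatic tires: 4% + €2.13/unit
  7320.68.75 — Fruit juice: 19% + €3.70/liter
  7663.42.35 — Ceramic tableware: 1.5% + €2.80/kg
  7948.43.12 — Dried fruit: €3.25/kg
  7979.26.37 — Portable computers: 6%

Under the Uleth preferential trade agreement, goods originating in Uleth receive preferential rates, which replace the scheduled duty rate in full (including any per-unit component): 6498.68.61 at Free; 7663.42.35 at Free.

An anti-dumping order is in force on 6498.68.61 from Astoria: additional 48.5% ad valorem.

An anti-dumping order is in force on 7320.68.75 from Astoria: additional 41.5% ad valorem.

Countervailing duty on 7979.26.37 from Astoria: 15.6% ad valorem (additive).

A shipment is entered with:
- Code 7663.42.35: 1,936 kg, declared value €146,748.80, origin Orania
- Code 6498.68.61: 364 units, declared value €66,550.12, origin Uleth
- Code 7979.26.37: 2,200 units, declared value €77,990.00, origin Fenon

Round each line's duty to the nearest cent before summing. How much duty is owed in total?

€12,301.43

Line 1 (7663.42.35, Orania, 1,936 kg, €146,748.80):
Base rate for 7663.42.35 is 1.5% + €2.80/kg.
7663.42.35 has an FTA preferential rate, but origin Orania is not Uleth; base rate stands.
Duty = €146,748.80 × 1.5% + 1,936 × €2.80 = €7,622.03.
Line 2 (6498.68.61, Uleth, 364 units, €66,550.12):
Base rate for 6498.68.61 is 4% + €2.13/unit.
Origin Uleth qualifies under the Junania–Uleth agreement and 6498.68.61 is covered: preferential rate Free applies instead.
The additional-duty order on 6498.68.61 targets Astoria, not Uleth; it does not apply.
Duty = €66,550.12 × 0% = €0.00.
Line 3 (7979.26.37, Fenon, 2,200 units, €77,990.00):
Base rate for 7979.26.37 is 6%.
The additional-duty order on 7979.26.37 targets Astoria, not Fenon; it does not apply.
Duty = €77,990.00 × 6% = €4,679.40.
Total = €7,622.03 + €0.00 + €4,679.40 = €12,301.43.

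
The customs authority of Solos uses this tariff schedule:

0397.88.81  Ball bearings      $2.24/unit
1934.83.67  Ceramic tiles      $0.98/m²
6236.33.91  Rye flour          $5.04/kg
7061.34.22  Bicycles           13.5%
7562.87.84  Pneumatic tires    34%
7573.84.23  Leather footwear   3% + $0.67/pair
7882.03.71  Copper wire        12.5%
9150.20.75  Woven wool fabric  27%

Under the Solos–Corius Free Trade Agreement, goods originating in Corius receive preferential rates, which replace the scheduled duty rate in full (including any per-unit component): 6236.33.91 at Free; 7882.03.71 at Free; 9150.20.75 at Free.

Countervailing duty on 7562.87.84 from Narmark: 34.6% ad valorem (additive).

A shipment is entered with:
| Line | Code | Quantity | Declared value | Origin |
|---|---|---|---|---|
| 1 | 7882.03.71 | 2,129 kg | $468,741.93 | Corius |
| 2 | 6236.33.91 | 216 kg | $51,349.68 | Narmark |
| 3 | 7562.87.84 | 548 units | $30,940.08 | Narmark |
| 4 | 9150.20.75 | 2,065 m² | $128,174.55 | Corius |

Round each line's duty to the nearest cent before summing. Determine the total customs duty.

$22,313.53

Line 1 (7882.03.71, Corius, 2,129 kg, $468,741.93):
Base rate for 7882.03.71 is 12.5%.
Origin Corius qualifies under the Solos–Corius agreement and 7882.03.71 is covered: preferential rate Free applies instead.
Duty = $468,741.93 × 0% = $0.00.
Line 2 (6236.33.91, Narmark, 216 kg, $51,349.68):
Base rate for 6236.33.91 is $5.04/kg.
6236.33.91 has an FTA preferential rate, but origin Narmark is not Corius; base rate stands.
Duty = 216 × $5.04 = $1,088.64.
Line 3 (7562.87.84, Narmark, 548 units, $30,940.08):
Base rate for 7562.87.84 is 34%.
Additional duty on 7562.87.84 from Narmark: +34.6%. Applied ad valorem rate: 34% + 34.6% = 68.6%.
Duty = $30,940.08 × 68.6% = $21,224.89.
Line 4 (9150.20.75, Corius, 2,065 m², $128,174.55):
Base rate for 9150.20.75 is 27%.
Origin Corius qualifies under the Solos–Corius agreement and 9150.20.75 is covered: preferential rate Free applies instead.
Duty = $128,174.55 × 0% = $0.00.
Total = $0.00 + $1,088.64 + $21,224.89 + $0.00 = $22,313.53.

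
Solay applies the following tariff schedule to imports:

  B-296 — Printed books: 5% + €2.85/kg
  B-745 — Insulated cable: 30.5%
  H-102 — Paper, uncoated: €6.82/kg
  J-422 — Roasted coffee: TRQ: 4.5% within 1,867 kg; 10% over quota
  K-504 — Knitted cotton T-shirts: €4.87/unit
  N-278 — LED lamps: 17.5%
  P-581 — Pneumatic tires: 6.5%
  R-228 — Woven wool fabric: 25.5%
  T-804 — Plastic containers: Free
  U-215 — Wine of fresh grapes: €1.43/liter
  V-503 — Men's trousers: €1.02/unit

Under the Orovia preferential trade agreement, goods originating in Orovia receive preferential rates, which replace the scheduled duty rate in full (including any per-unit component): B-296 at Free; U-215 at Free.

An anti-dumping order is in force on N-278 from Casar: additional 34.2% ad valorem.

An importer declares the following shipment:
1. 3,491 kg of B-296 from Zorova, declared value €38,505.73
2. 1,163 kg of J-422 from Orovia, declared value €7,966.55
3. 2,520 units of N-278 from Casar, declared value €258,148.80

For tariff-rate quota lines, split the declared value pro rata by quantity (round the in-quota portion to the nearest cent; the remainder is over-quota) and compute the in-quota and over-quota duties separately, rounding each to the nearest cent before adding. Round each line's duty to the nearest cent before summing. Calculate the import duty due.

Line 1 (B-296, Zorova, 3,491 kg, €38,505.73):
Base rate for B-296 is 5% + €2.85/kg.
B-296 has an FTA preferential rate, but origin Zorova is not Orovia; base rate stands.
Duty = €38,505.73 × 5% + 3,491 × €2.85 = €11,874.64.
Line 2 (J-422, Orovia, 1,163 kg, €7,966.55):
Code J-422 is under a tariff-rate quota (threshold 1,867 kg). Quantity 1,163 kg is within the quota, so the in-quota rate 4.5% applies to the full value.
Duty = €7,966.55 × 4.5% = €358.49.
Line 3 (N-278, Casar, 2,520 units, €258,148.80):
Base rate for N-278 is 17.5%.
Additional duty on N-278 from Casar: +34.2%. Applied ad valorem rate: 17.5% + 34.2% = 51.7%.
Duty = €258,148.80 × 51.7% = €133,462.93.
Total = €11,874.64 + €358.49 + €133,462.93 = €145,696.06.

€145,696.06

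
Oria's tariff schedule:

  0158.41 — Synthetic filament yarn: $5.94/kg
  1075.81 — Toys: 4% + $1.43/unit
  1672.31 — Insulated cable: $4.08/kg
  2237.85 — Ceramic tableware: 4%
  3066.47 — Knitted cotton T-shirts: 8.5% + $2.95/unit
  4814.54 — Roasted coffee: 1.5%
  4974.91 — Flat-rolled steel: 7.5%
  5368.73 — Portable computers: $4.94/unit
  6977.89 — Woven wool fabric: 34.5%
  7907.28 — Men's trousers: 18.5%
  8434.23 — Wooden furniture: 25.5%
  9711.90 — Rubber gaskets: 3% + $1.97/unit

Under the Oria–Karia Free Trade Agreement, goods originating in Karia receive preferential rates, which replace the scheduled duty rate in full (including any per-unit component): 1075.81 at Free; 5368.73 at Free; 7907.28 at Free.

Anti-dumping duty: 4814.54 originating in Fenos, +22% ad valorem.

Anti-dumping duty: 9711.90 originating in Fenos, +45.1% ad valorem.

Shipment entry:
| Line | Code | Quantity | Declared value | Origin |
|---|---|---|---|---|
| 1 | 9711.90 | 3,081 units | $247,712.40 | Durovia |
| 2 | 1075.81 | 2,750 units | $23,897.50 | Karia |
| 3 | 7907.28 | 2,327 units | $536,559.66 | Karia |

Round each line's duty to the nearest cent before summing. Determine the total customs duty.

Line 1 (9711.90, Durovia, 3,081 units, $247,712.40):
Base rate for 9711.90 is 3% + $1.97/unit.
The additional-duty order on 9711.90 targets Fenos, not Durovia; it does not apply.
Duty = $247,712.40 × 3% + 3,081 × $1.97 = $13,500.94.
Line 2 (1075.81, Karia, 2,750 units, $23,897.50):
Base rate for 1075.81 is 4% + $1.43/unit.
Origin Karia qualifies under the Oria–Karia agreement and 1075.81 is covered: preferential rate Free applies instead.
Duty = $23,897.50 × 0% = $0.00.
Line 3 (7907.28, Karia, 2,327 units, $536,559.66):
Base rate for 7907.28 is 18.5%.
Origin Karia qualifies under the Oria–Karia agreement and 7907.28 is covered: preferential rate Free applies instead.
Duty = $536,559.66 × 0% = $0.00.
Total = $13,500.94 + $0.00 + $0.00 = $13,500.94.

$13,500.94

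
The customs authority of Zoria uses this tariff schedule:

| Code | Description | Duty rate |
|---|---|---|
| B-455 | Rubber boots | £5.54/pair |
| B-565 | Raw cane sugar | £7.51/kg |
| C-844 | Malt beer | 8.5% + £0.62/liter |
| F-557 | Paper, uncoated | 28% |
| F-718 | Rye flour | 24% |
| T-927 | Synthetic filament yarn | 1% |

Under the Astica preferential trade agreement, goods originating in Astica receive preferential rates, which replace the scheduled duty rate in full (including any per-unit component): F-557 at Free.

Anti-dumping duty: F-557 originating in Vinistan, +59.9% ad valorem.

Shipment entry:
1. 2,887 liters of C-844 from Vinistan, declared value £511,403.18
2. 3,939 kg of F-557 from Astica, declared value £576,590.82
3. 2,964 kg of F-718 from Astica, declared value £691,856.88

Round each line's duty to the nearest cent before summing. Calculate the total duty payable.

Line 1 (C-844, Vinistan, 2,887 liters, £511,403.18):
Base rate for C-844 is 8.5% + £0.62/liter.
Duty = £511,403.18 × 8.5% + 2,887 × £0.62 = £45,259.21.
Line 2 (F-557, Astica, 3,939 kg, £576,590.82):
Base rate for F-557 is 28%.
Origin Astica qualifies under the Zoria–Astica agreement and F-557 is covered: preferential rate Free applies instead.
The additional-duty order on F-557 targets Vinistan, not Astica; it does not apply.
Duty = £576,590.82 × 0% = £0.00.
Line 3 (F-718, Astica, 2,964 kg, £691,856.88):
Base rate for F-718 is 24%.
Origin Astica is the FTA partner but F-718 is not on the preference list; base rate stands.
Duty = £691,856.88 × 24% = £166,045.65.
Total = £45,259.21 + £0.00 + £166,045.65 = £211,304.86.

£211,304.86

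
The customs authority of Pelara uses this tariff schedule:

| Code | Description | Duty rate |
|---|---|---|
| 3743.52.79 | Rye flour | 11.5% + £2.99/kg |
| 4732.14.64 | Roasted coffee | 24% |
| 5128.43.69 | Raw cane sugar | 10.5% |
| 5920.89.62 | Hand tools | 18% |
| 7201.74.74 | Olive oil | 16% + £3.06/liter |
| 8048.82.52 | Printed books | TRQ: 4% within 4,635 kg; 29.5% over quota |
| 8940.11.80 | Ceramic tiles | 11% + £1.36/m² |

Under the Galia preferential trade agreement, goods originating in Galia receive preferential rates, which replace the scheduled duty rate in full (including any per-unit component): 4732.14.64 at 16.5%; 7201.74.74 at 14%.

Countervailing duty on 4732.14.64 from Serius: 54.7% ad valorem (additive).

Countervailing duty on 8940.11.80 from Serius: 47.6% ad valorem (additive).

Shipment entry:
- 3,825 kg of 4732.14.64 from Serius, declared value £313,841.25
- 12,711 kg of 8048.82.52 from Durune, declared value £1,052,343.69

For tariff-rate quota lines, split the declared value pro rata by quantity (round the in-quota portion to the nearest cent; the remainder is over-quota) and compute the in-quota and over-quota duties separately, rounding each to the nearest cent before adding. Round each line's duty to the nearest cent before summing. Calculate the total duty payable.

£459,582.88

Line 1 (4732.14.64, Serius, 3,825 kg, £313,841.25):
Base rate for 4732.14.64 is 24%.
4732.14.64 has an FTA preferential rate, but origin Serius is not Galia; base rate stands.
Additional duty on 4732.14.64 from Serius: +54.7%. Applied ad valorem rate: 24% + 54.7% = 78.7%.
Duty = £313,841.25 × 78.7% = £246,993.06.
Line 2 (8048.82.52, Durune, 12,711 kg, £1,052,343.69):
Code 8048.82.52 is under a tariff-rate quota (threshold 4,635 kg). In-quota: 4,635 kg at 4%; over-quota: 8,076 kg at 29.5%.
Pro-rata value split: in-quota = £1,052,343.69 × 4,635/12,711 = £383,731.65; over-quota = £1,052,343.69 − £383,731.65 = £668,612.04.
In-quota duty = £383,731.65 × 4% = £15,349.27. Over-quota duty = £668,612.04 × 29.5% = £197,240.55.
Line duty = £15,349.27 + £197,240.55 = £212,589.82.
Total = £246,993.06 + £212,589.82 = £459,582.88.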